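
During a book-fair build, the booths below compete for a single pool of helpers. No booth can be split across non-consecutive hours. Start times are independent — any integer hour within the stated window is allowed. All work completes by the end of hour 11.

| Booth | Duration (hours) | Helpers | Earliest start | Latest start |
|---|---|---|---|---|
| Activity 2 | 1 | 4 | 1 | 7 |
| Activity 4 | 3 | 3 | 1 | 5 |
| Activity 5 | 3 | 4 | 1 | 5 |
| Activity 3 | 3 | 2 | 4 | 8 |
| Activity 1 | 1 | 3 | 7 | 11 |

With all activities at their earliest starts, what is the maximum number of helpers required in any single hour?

11

Early-start schedule: Activity 2@1, Activity 4@1, Activity 5@1, Activity 3@4, Activity 1@7.
Load per hour: hour 1: 11, hour 2: 7, hour 3: 7, hour 4: 2, hour 5: 2, hour 6: 2, hour 7: 3, hour 8: 0, hour 9: 0, hour 10: 0, hour 11: 0.
Peak is 11.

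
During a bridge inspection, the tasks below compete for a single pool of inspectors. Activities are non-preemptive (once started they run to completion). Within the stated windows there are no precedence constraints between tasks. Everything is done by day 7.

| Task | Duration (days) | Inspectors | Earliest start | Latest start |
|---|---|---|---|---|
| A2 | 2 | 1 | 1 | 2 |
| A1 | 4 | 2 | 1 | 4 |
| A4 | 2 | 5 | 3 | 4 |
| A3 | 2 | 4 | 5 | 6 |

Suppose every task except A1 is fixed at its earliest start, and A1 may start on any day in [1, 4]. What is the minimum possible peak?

7

A1@1: d1:3  d2:3  d3:7  d4:7  d5:4  d6:4  d7:0 → peak 7
A1@2: d1:1  d2:3  d3:7  d4:7  d5:6  d6:4  d7:0 → peak 7
A1@3: d1:1  d2:1  d3:7  d4:7  d5:6  d6:6  d7:0 → peak 7
A1@4: d1:1  d2:1  d3:5  d4:7  d5:6  d6:6  d7:2 → peak 7
Best is A1@1, peak 7.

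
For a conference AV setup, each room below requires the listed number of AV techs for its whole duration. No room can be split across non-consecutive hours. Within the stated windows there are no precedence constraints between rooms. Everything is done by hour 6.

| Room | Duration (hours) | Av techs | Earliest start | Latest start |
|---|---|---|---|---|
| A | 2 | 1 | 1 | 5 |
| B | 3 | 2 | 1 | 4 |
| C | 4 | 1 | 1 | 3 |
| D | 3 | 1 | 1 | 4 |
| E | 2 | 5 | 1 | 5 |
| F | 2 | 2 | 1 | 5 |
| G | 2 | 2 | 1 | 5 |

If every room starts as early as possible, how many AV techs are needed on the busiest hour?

Early-start schedule: A@1, B@1, C@1, D@1, E@1, F@1, G@1.
Load per hour: hour 1: 14, hour 2: 14, hour 3: 4, hour 4: 1, hour 5: 0, hour 6: 0.
Peak is 14.

14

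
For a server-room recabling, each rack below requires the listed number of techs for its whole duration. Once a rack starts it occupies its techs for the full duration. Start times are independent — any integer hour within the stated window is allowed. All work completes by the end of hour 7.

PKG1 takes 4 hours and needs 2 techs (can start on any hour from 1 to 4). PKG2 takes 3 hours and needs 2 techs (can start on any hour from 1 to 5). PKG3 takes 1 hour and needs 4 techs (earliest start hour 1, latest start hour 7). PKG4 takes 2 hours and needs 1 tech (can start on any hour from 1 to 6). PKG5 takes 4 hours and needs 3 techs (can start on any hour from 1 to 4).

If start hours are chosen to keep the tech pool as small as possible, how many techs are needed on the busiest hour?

Early-start (PKG1@1, PKG2@1, PKG3@1, PKG4@1, PKG5@1) gives peak 12: h1:12  h2:8  h3:7  h4:5  h5:0  h6:0  h7:0.
Shift PKG2→5, PKG4→2, PKG5→2.
Schedule PKG1@1, PKG2@5, PKG3@1, PKG4@2, PKG5@2: h1:6  h2:6  h3:6  h4:5  h5:5  h6:2  h7:2 — peak 6.

6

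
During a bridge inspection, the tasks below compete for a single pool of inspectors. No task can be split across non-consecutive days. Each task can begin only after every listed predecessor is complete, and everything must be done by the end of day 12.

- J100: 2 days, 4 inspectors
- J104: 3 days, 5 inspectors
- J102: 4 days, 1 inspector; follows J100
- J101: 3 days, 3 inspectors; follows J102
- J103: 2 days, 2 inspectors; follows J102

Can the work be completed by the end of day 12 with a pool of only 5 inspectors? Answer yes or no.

Schedule J100@1, J104@3, J102@6, J101@10, J103@10: d1:4  d2:4  d3:5  d4:5  d5:5  d6:1  d7:1  d8:1  d9:1  d10:5  d11:5  d12:3 — peak 5 ≤ 5.

yes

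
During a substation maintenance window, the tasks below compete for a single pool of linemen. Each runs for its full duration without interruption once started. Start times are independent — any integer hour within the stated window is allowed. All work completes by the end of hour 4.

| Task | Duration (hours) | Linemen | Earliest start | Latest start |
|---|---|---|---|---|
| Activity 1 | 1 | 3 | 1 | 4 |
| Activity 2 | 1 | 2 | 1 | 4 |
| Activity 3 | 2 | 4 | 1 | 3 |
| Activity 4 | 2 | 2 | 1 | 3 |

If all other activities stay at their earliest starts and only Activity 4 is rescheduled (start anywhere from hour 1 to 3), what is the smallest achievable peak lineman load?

9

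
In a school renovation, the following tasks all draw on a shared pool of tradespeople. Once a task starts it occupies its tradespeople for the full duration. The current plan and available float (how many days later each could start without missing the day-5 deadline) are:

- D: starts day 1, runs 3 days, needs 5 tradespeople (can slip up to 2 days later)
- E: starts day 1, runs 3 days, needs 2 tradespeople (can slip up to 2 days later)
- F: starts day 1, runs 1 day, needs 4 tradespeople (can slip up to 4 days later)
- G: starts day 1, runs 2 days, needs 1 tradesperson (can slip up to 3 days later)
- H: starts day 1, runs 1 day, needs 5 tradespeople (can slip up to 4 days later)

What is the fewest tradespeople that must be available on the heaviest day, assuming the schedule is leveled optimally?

7

Early-start (D@1, E@1, F@1, G@1, H@1) gives peak 17: d1:17  d2:8  d3:7  d4:0  d5:0.
Shift F→4, G→4, H→5.
Schedule D@1, E@1, F@4, G@4, H@5: d1:7  d2:7  d3:7  d4:5  d5:6 — peak 7.
Total tradesperson-days = 32 over 5 days ⇒ peak ≥ ⌈32/5⌉ = 7, so 7 is optimal.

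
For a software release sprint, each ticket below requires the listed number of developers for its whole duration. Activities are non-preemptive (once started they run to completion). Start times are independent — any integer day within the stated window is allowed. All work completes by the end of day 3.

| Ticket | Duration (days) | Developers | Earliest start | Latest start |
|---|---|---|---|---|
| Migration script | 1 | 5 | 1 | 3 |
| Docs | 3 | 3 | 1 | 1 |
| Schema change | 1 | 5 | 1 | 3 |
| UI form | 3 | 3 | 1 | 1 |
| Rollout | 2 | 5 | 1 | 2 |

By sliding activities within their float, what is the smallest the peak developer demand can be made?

16

Early-start (Migration script@1, Docs@1, Schema change@1, UI form@1, Rollout@1) gives peak 21: d1:21  d2:11  d3:6.
Shift Rollout→2.
Schedule Migration script@1, Docs@1, Schema change@1, UI form@1, Rollout@2: d1:16  d2:11  d3:11 — peak 16.
No arrangement of the 18 feasible schedules does better.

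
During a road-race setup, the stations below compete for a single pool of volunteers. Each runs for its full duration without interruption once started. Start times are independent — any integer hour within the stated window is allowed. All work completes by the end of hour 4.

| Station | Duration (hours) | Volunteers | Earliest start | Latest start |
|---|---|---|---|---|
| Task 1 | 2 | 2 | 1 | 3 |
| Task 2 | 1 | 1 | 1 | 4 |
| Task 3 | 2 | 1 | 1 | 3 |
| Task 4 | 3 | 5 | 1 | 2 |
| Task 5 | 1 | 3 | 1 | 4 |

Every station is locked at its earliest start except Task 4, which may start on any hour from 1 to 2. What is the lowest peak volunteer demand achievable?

8

Task 4@1: h1:12  h2:8  h3:5  h4:0 → peak 12
Task 4@2: h1:7  h2:8  h3:5  h4:5 → peak 8
Best is Task 4@2, peak 8.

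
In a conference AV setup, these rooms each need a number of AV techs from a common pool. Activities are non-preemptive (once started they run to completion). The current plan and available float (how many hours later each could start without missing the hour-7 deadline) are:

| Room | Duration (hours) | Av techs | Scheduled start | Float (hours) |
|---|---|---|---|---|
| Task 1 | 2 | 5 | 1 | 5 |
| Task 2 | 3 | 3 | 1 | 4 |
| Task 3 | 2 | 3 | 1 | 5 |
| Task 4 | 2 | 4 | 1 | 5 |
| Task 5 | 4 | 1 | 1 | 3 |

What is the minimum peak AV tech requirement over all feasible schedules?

Early-start (Task 1@1, Task 2@1, Task 3@1, Task 4@1, Task 5@1) gives peak 16: h1:16  h2:16  h3:4  h4:1  h5:0  h6:0  h7:0.
Shift Task 2→5, Task 3→5, Task 4→3.
Schedule Task 1@1, Task 2@5, Task 3@5, Task 4@3, Task 5@1: h1:6  h2:6  h3:5  h4:5  h5:6  h6:6  h7:3 — peak 6.
Total AV tech-hours = 37 over 7 hours ⇒ peak ≥ ⌈37/7⌉ = 6, so 6 is optimal.

6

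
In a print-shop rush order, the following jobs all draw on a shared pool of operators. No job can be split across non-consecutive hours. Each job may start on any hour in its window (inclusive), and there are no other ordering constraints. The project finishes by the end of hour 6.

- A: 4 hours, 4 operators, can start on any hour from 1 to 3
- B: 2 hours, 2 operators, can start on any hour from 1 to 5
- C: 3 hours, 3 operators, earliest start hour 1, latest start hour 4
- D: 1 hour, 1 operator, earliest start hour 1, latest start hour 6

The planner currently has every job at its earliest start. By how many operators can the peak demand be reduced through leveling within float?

3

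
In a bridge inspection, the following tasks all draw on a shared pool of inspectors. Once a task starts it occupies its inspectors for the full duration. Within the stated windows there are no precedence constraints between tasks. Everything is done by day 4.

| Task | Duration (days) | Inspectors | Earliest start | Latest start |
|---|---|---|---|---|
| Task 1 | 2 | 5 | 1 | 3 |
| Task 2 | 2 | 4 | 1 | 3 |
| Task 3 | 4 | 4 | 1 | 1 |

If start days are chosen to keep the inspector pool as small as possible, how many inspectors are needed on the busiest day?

9

Early-start (Task 1@1, Task 2@1, Task 3@1) gives peak 13: d1:13  d2:13  d3:4  d4:4.
Shift Task 2→3.
Schedule Task 1@1, Task 2@3, Task 3@1: d1:9  d2:9  d3:8  d4:8 — peak 9.
Total inspector-days = 34 over 4 days ⇒ peak ≥ ⌈34/4⌉ = 9, so 9 is optimal.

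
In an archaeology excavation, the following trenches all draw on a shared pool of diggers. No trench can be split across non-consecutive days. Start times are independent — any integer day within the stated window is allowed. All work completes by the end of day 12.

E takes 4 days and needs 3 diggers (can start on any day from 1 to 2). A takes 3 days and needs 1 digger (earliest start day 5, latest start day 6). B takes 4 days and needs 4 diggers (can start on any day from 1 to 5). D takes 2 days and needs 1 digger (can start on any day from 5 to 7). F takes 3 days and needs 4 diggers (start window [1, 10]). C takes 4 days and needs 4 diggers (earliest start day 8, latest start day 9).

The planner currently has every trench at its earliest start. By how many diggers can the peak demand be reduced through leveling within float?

Early-start peak: d1:11  d2:11  d3:11  d4:7  d5:2  d6:2  d7:1  d8:4  d9:4  d10:4  d11:4  d12:0 ⇒ 11.
Leveled (E@1, A@5, B@1, D@5, F@5, C@8): d1:7  d2:7  d3:7  d4:7  d5:6  d6:6  d7:5  d8:4  d9:4  d10:4  d11:4  d12:0 ⇒ 7.
Reduction 11 − 7 = 4.

4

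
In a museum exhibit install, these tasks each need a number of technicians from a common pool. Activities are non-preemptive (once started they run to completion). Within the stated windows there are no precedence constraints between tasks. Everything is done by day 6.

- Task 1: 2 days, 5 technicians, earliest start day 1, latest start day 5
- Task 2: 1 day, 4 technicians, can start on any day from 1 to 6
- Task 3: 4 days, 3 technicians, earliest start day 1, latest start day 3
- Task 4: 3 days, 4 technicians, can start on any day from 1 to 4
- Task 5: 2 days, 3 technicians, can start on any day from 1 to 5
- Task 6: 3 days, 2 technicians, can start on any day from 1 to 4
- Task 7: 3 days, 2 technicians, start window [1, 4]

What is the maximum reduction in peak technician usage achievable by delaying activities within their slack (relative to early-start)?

13

Early-start peak: d1:23  d2:19  d3:11  d4:3  d5:0  d6:0 ⇒ 23.
Leveled (Task 1@1, Task 2@3, Task 3@1, Task 4@4, Task 5@5, Task 6@1, Task 7@4): d1:10  d2:10  d3:9  d4:9  d5:9  d6:9 ⇒ 10.
Reduction 23 − 10 = 13.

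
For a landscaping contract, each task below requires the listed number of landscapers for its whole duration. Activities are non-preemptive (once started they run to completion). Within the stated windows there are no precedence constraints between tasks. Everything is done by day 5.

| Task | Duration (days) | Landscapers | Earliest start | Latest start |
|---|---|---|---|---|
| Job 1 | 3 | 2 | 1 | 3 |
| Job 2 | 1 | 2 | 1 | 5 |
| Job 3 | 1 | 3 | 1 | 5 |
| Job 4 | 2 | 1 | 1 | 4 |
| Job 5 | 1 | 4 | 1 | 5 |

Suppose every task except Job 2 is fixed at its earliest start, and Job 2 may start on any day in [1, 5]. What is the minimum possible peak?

Job 2@1: d1:12  d2:3  d3:2  d4:0  d5:0 → peak 12
Job 2@2: d1:10  d2:5  d3:2  d4:0  d5:0 → peak 10
Job 2@3: d1:10  d2:3  d3:4  d4:0  d5:0 → peak 10
Job 2@4: d1:10  d2:3  d3:2  d4:2  d5:0 → peak 10
Job 2@5: d1:10  d2:3  d3:2  d4:0  d5:2 → peak 10
Best is Job 2@2, peak 10.

10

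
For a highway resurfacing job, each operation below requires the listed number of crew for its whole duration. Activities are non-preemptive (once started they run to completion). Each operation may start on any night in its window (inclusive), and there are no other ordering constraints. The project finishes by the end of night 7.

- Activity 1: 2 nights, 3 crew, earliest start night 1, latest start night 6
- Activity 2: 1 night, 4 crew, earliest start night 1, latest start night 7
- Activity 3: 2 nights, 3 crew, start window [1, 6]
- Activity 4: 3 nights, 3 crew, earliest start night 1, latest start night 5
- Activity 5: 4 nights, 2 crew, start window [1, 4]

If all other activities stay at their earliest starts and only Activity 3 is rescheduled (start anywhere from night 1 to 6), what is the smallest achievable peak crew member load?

12

Activity 3@1: n1:15  n2:11  n3:5  n4:2  n5:0  n6:0  n7:0 → peak 15
Activity 3@2: n1:12  n2:11  n3:8  n4:2  n5:0  n6:0  n7:0 → peak 12
Activity 3@3: n1:12  n2:8  n3:8  n4:5  n5:0  n6:0  n7:0 → peak 12
Activity 3@4: n1:12  n2:8  n3:5  n4:5  n5:3  n6:0  n7:0 → peak 12
Activity 3@5: n1:12  n2:8  n3:5  n4:2  n5:3  n6:3  n7:0 → peak 12
Activity 3@6: n1:12  n2:8  n3:5  n4:2  n5:0  n6:3  n7:3 → peak 12
Best is Activity 3@2, peak 12.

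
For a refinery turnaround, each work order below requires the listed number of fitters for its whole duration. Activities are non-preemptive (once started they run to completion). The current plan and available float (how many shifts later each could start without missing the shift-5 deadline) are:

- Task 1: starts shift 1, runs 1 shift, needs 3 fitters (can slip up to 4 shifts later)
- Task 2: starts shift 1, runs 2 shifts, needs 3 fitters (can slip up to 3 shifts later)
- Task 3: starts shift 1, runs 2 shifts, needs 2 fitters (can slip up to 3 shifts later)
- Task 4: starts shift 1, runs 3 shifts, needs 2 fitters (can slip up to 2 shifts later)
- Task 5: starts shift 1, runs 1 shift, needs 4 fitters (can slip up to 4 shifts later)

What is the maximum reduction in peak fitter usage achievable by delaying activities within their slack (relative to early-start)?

Early-start peak: s1:14  s2:7  s3:2  s4:0  s5:0 ⇒ 14.
Leveled (Task 1@1, Task 2@3, Task 3@1, Task 4@2, Task 5@5): s1:5  s2:4  s3:5  s4:5  s5:4 ⇒ 5.
Reduction 14 − 5 = 9.

9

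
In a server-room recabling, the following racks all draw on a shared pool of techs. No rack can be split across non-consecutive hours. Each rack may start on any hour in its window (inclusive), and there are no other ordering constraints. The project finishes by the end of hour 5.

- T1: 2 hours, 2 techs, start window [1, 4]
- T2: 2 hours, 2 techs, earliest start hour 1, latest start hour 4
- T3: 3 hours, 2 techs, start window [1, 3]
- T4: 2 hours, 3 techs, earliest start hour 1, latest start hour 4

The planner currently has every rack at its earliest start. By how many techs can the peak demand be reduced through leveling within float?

Early-start peak: h1:9  h2:9  h3:2  h4:0  h5:0 ⇒ 9.
Leveled (T1@1, T2@1, T3@3, T4@3): h1:4  h2:4  h3:5  h4:5  h5:2 ⇒ 5.
Reduction 9 − 5 = 4.

4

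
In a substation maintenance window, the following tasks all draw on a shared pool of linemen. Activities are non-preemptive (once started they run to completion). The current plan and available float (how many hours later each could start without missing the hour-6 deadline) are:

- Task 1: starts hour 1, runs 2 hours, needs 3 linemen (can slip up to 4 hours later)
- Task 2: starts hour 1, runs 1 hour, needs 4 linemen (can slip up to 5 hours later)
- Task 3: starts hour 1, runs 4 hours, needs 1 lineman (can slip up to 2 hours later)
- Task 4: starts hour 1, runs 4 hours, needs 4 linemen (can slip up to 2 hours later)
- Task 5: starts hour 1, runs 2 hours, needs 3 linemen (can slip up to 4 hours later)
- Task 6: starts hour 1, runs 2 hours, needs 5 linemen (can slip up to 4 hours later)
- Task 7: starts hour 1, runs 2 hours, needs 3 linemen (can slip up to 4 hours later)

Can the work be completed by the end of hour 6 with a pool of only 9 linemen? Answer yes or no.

The minimum achievable peak is 10; 9 < 10, so no feasible schedule stays within the cap.

no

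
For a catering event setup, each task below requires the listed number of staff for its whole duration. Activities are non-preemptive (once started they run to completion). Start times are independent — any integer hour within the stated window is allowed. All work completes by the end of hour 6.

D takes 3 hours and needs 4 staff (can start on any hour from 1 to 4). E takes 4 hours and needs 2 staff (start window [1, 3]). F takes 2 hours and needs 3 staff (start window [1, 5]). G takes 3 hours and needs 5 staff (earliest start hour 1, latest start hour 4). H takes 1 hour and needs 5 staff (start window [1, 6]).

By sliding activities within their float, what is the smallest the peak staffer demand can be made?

Early-start (D@1, E@1, F@1, G@1, H@1) gives peak 19: h1:19  h2:14  h3:11  h4:2  h5:0  h6:0.
Shift E→2, F→2, G→4.
Schedule D@1, E@2, F@2, G@4, H@1: h1:9  h2:9  h3:9  h4:7  h5:7  h6:5 — peak 9.

9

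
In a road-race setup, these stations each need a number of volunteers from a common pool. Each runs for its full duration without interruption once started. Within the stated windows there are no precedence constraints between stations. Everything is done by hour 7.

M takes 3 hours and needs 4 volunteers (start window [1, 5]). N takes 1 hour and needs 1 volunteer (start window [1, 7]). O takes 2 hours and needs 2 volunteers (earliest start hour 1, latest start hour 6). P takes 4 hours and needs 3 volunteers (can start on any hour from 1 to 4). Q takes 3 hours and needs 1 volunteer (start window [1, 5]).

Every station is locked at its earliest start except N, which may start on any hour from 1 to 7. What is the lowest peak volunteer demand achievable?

N@1: h1:11  h2:10  h3:8  h4:3  h5:0  h6:0  h7:0 → peak 11
N@2: h1:10  h2:11  h3:8  h4:3  h5:0  h6:0  h7:0 → peak 11
N@3: h1:10  h2:10  h3:9  h4:3  h5:0  h6:0  h7:0 → peak 10
N@4: h1:10  h2:10  h3:8  h4:4  h5:0  h6:0  h7:0 → peak 10
N@5: h1:10  h2:10  h3:8  h4:3  h5:1  h6:0  h7:0 → peak 10
N@6: h1:10  h2:10  h3:8  h4:3  h5:0  h6:1  h7:0 → peak 10
N@7: h1:10  h2:10  h3:8  h4:3  h5:0  h6:0  h7:1 → peak 10
Best is N@3, peak 10.

10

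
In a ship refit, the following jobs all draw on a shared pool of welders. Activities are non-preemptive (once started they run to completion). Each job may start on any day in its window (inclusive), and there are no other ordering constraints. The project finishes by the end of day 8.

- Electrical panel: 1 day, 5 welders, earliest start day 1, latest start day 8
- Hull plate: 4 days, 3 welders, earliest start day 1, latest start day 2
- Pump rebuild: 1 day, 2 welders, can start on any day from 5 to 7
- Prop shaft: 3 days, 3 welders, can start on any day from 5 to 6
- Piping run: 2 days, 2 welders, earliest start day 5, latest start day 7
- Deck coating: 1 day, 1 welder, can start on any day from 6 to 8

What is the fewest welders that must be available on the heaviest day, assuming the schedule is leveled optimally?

Early-start (Electrical panel@1, Hull plate@1, Pump rebuild@5, Prop shaft@5, Piping run@5, Deck coating@6) gives peak 8: d1:8  d2:3  d3:3  d4:3  d5:7  d6:6  d7:3  d8:0.
Shift Hull plate→2, Prop shaft→6, Piping run→6, Deck coating→8.
Schedule Electrical panel@1, Hull plate@2, Pump rebuild@5, Prop shaft@6, Piping run@6, Deck coating@8: d1:5  d2:3  d3:3  d4:3  d5:5  d6:5  d7:5  d8:4 — peak 5.
Total welder-days = 33 over 8 days ⇒ peak ≥ ⌈33/8⌉ = 5, so 5 is optimal.

5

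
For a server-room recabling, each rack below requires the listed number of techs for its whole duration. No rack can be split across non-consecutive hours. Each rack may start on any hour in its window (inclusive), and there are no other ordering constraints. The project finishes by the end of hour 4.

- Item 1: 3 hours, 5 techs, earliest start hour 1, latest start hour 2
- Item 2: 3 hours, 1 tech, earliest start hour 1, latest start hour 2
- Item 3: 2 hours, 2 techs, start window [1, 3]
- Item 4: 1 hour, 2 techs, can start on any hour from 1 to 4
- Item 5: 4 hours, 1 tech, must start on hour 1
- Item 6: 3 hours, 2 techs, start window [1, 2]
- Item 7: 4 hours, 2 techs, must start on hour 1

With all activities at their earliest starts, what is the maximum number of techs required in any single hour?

15

Early-start schedule: Item 1@1, Item 2@1, Item 3@1, Item 4@1, Item 5@1, Item 6@1, Item 7@1.
Load per hour: hour 1: 15, hour 2: 13, hour 3: 11, hour 4: 3.
Peak is 15.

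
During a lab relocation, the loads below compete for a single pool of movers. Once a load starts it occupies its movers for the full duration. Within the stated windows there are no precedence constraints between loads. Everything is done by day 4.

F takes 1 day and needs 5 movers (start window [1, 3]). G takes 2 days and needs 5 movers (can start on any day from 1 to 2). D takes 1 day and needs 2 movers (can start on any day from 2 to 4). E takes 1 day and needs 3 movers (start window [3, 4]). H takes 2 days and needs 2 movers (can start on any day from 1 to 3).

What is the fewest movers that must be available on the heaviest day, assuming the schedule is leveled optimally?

7

Early-start (F@1, G@1, D@2, E@3, H@1) gives peak 12: d1:12  d2:9  d3:3  d4:0.
Shift G→2, E→4, H→3.
Schedule F@1, G@2, D@2, E@4, H@3: d1:5  d2:7  d3:7  d4:5 — peak 7.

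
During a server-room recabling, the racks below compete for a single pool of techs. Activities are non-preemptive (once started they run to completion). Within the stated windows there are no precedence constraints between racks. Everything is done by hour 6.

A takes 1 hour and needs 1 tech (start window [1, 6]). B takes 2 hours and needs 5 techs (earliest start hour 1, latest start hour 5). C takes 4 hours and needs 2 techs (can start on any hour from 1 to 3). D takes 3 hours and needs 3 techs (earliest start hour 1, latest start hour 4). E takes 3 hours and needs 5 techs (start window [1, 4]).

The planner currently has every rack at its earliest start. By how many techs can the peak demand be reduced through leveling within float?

Early-start peak: h1:16  h2:15  h3:10  h4:2  h5:0  h6:0 ⇒ 16.
Leveled (A@1, B@5, C@1, D@4, E@1): h1:8  h2:7  h3:7  h4:5  h5:8  h6:8 ⇒ 8.
Reduction 16 − 8 = 8.

8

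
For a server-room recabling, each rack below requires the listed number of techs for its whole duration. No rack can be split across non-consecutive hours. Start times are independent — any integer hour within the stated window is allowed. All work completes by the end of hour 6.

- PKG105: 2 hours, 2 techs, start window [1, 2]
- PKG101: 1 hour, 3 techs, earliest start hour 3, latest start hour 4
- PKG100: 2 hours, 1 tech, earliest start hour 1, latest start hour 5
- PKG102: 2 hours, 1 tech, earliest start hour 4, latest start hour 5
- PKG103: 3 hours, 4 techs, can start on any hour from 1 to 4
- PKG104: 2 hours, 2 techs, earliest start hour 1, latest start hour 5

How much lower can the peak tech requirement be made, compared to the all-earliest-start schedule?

4

Early-start peak: h1:9  h2:9  h3:7  h4:1  h5:1  h6:0 ⇒ 9.
Leveled (PKG105@1, PKG101@3, PKG100@1, PKG102@4, PKG103@4, PKG104@1): h1:5  h2:5  h3:3  h4:5  h5:5  h6:4 ⇒ 5.
Reduction 9 − 5 = 4.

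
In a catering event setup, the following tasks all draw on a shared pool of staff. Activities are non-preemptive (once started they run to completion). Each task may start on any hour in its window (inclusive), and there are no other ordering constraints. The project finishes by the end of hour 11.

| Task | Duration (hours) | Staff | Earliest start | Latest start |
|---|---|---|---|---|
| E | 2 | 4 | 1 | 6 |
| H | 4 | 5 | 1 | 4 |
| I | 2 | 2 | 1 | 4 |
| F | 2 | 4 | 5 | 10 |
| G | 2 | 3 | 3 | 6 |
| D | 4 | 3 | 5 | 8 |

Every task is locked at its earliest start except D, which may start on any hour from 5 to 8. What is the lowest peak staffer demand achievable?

11

D@5: h1:11  h2:11  h3:8  h4:8  h5:7  h6:7  h7:3  h8:3  h9:0  h10:0  h11:0 → peak 11
D@6: h1:11  h2:11  h3:8  h4:8  h5:4  h6:7  h7:3  h8:3  h9:3  h10:0  h11:0 → peak 11
D@7: h1:11  h2:11  h3:8  h4:8  h5:4  h6:4  h7:3  h8:3  h9:3  h10:3  h11:0 → peak 11
D@8: h1:11  h2:11  h3:8  h4:8  h5:4  h6:4  h7:0  h8:3  h9:3  h10:3  h11:3 → peak 11
Best is D@5, peak 11.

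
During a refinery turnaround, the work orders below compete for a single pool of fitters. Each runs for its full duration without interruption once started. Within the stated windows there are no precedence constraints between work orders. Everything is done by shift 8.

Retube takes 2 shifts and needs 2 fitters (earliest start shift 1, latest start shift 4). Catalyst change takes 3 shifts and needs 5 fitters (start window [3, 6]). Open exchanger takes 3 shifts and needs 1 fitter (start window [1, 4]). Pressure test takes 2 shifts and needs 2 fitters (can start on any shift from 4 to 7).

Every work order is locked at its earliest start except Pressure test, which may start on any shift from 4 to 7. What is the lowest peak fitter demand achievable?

6

Pressure test@4: s1:3  s2:3  s3:6  s4:7  s5:7  s6:0  s7:0  s8:0 → peak 7
Pressure test@5: s1:3  s2:3  s3:6  s4:5  s5:7  s6:2  s7:0  s8:0 → peak 7
Pressure test@6: s1:3  s2:3  s3:6  s4:5  s5:5  s6:2  s7:2  s8:0 → peak 6
Pressure test@7: s1:3  s2:3  s3:6  s4:5  s5:5  s6:0  s7:2  s8:2 → peak 6
Best is Pressure test@6, peak 6.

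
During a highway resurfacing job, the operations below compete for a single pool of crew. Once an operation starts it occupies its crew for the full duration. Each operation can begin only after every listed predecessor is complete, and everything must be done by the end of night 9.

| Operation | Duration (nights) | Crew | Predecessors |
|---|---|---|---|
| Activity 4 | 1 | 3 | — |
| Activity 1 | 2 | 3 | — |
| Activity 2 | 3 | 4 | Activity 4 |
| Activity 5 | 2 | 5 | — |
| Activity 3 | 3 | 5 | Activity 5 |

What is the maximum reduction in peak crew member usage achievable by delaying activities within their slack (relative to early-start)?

Early-start peak: n1:11  n2:12  n3:9  n4:9  n5:5  n6:0  n7:0  n8:0  n9:0 ⇒ 12.
Leveled (Activity 4@1, Activity 1@1, Activity 2@2, Activity 5@5, Activity 3@7): n1:6  n2:7  n3:4  n4:4  n5:5  n6:5  n7:5  n8:5  n9:5 ⇒ 7.
Reduction 12 − 7 = 5.

5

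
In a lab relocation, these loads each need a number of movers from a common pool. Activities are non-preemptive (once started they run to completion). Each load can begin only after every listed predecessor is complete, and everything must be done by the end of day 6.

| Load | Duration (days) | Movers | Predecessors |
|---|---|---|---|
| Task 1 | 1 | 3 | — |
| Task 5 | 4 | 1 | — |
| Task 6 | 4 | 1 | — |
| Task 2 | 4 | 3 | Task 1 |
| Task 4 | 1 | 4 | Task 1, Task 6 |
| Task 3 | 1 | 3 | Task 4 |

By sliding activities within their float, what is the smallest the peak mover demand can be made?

Schedule Task 1@1, Task 5@1, Task 6@1, Task 2@2, Task 4@5, Task 3@6: d1:5  d2:5  d3:5  d4:5  d5:7  d6:3 — peak 7.
No arrangement of the 9 feasible schedules does better.

7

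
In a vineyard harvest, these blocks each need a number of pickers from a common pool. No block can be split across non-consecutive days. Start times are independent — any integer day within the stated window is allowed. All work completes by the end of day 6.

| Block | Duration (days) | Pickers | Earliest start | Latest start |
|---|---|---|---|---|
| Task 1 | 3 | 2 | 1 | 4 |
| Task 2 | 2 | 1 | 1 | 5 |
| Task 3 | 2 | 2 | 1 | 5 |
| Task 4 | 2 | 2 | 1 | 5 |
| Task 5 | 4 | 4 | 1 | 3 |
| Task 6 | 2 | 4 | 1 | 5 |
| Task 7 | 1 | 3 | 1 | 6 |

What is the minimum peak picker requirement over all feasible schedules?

Early-start (Task 1@1, Task 2@1, Task 3@1, Task 4@1, Task 5@1, Task 6@1, Task 7@1) gives peak 18: d1:18  d2:15  d3:6  d4:4  d5:0  d6:0.
Shift Task 5→3, Task 6→4, Task 7→6.
Schedule Task 1@1, Task 2@1, Task 3@1, Task 4@1, Task 5@3, Task 6@4, Task 7@6: d1:7  d2:7  d3:6  d4:8  d5:8  d6:7 — peak 8.
Total picker-days = 43 over 6 days ⇒ peak ≥ ⌈43/6⌉ = 8, so 8 is optimal.

8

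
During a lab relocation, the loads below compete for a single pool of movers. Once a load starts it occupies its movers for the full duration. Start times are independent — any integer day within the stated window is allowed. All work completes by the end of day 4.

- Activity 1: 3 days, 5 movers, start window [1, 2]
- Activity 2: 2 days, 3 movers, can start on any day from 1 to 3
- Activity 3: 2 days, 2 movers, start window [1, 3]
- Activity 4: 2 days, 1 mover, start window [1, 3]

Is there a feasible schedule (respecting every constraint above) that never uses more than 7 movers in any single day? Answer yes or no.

The minimum achievable peak is 8; 7 < 8, so no feasible schedule stays within the cap.

no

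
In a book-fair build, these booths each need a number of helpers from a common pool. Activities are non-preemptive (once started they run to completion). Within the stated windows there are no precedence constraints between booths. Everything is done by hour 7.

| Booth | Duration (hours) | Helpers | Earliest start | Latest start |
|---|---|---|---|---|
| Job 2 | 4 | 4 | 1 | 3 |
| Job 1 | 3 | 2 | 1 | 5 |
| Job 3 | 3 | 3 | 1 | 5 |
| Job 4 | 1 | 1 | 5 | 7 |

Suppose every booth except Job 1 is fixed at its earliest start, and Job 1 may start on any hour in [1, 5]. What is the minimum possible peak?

7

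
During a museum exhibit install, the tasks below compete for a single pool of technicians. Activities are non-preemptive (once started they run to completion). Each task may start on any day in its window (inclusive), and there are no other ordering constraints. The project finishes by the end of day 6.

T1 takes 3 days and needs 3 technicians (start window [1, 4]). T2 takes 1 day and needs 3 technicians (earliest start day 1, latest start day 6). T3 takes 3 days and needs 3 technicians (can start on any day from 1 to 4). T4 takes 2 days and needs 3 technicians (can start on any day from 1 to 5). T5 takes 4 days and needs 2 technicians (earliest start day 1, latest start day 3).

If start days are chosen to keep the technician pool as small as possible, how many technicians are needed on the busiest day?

8

Early-start (T1@1, T2@1, T3@1, T4@1, T5@1) gives peak 14: d1:14  d2:11  d3:8  d4:2  d5:0  d6:0.
Shift T3→2, T4→4.
Schedule T1@1, T2@1, T3@2, T4@4, T5@1: d1:8  d2:8  d3:8  d4:8  d5:3  d6:0 — peak 8.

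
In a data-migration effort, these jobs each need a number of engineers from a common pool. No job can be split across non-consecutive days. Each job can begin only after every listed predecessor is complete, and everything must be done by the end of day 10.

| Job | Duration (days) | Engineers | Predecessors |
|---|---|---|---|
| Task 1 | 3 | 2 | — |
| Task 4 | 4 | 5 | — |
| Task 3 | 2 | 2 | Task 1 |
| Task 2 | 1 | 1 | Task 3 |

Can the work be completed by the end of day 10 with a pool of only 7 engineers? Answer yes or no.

yes

Schedule Task 1@1, Task 4@4, Task 3@8, Task 2@10: d1:2  d2:2  d3:2  d4:5  d5:5  d6:5  d7:5  d8:2  d9:2  d10:1 — peak 5 ≤ 7.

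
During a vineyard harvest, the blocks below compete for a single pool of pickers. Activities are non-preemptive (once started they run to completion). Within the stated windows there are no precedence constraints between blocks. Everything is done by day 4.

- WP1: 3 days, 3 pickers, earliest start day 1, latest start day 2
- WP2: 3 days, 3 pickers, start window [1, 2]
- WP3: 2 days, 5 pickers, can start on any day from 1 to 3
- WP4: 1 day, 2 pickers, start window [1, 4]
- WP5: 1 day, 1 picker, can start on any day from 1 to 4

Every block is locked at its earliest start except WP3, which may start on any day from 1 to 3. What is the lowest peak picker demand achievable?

11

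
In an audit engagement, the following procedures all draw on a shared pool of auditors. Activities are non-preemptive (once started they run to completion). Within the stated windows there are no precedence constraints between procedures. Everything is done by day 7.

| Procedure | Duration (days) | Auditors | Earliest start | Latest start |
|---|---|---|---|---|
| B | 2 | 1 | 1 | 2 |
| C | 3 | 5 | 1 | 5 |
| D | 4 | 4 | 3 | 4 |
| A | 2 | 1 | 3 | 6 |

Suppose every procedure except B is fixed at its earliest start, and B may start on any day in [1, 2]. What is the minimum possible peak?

B@1: d1:6  d2:6  d3:10  d4:5  d5:4  d6:4  d7:0 → peak 10
B@2: d1:5  d2:6  d3:11  d4:5  d5:4  d6:4  d7:0 → peak 11
Best is B@1, peak 10.

10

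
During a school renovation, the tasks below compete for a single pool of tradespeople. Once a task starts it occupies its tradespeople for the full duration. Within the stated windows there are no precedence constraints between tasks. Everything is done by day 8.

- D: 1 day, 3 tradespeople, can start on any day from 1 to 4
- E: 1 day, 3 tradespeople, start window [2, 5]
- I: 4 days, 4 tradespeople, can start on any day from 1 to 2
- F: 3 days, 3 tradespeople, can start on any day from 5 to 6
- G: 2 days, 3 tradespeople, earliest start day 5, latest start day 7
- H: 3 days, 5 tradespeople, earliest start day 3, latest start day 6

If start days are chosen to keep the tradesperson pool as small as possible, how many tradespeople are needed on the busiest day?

Early-start (D@1, E@2, I@1, F@5, G@5, H@3) gives peak 11: d1:7  d2:7  d3:9  d4:9  d5:11  d6:6  d7:3  d8:0.
Shift G→6.
Schedule D@1, E@2, I@1, F@5, G@6, H@3: d1:7  d2:7  d3:9  d4:9  d5:8  d6:6  d7:6  d8:0 — peak 9.

9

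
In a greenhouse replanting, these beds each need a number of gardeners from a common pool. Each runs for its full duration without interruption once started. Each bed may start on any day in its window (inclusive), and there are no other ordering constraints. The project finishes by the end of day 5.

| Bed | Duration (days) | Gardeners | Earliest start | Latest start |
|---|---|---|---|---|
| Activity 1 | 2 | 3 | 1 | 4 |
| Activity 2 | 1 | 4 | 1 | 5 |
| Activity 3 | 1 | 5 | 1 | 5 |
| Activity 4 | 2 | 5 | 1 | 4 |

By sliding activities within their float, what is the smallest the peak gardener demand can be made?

7

Early-start (Activity 1@1, Activity 2@1, Activity 3@1, Activity 4@1) gives peak 17: d1:17  d2:8  d3:0  d4:0  d5:0.
Shift Activity 3→3, Activity 4→4.
Schedule Activity 1@1, Activity 2@1, Activity 3@3, Activity 4@4: d1:7  d2:3  d3:5  d4:5  d5:5 — peak 7.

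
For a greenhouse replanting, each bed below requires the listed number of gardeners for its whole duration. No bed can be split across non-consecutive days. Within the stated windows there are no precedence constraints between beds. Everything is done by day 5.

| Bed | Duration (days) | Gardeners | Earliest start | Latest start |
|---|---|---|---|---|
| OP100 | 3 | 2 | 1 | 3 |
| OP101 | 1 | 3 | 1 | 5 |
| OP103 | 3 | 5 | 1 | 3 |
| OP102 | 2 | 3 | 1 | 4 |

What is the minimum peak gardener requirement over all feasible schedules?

7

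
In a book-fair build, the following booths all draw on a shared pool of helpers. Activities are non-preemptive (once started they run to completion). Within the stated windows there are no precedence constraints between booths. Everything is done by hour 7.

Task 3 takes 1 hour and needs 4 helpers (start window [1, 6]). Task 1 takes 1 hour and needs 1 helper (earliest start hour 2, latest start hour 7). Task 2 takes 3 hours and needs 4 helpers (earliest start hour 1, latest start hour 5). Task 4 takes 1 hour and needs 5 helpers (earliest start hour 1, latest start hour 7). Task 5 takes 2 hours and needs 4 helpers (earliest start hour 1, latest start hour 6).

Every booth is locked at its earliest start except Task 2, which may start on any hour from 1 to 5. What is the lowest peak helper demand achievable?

13

Task 2@1: h1:17  h2:9  h3:4  h4:0  h5:0  h6:0  h7:0 → peak 17
Task 2@2: h1:13  h2:9  h3:4  h4:4  h5:0  h6:0  h7:0 → peak 13
Task 2@3: h1:13  h2:5  h3:4  h4:4  h5:4  h6:0  h7:0 → peak 13
Task 2@4: h1:13  h2:5  h3:0  h4:4  h5:4  h6:4  h7:0 → peak 13
Task 2@5: h1:13  h2:5  h3:0  h4:0  h5:4  h6:4  h7:4 → peak 13
Best is Task 2@2, peak 13.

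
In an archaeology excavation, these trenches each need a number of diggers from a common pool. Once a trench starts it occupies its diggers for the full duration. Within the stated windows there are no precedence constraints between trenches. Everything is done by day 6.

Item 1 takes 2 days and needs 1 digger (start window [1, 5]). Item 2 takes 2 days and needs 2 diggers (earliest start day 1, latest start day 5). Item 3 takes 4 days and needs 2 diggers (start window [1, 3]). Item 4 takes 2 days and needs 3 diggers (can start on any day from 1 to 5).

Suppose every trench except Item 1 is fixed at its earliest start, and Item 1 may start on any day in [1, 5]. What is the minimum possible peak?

7

Item 1@1: d1:8  d2:8  d3:2  d4:2  d5:0  d6:0 → peak 8
Item 1@2: d1:7  d2:8  d3:3  d4:2  d5:0  d6:0 → peak 8
Item 1@3: d1:7  d2:7  d3:3  d4:3  d5:0  d6:0 → peak 7
Item 1@4: d1:7  d2:7  d3:2  d4:3  d5:1  d6:0 → peak 7
Item 1@5: d1:7  d2:7  d3:2  d4:2  d5:1  d6:1 → peak 7
Best is Item 1@3, peak 7.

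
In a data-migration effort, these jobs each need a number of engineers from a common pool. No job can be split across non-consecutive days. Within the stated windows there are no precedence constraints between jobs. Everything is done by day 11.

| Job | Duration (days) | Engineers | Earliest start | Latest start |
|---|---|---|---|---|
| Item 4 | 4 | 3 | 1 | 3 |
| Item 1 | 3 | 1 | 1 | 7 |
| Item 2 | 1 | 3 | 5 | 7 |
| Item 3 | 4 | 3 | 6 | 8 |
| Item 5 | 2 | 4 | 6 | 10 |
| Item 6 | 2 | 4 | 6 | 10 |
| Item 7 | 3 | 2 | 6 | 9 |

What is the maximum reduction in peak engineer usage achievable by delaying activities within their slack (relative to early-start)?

Early-start peak: d1:4  d2:4  d3:4  d4:3  d5:3  d6:13  d7:13  d8:5  d9:3  d10:0  d11:0 ⇒ 13.
Leveled (Item 4@1, Item 1@1, Item 2@5, Item 3@6, Item 5@6, Item 6@10, Item 7@8): d1:4  d2:4  d3:4  d4:3  d5:3  d6:7  d7:7  d8:5  d9:5  d10:6  d11:4 ⇒ 7.
Reduction 13 − 7 = 6.

6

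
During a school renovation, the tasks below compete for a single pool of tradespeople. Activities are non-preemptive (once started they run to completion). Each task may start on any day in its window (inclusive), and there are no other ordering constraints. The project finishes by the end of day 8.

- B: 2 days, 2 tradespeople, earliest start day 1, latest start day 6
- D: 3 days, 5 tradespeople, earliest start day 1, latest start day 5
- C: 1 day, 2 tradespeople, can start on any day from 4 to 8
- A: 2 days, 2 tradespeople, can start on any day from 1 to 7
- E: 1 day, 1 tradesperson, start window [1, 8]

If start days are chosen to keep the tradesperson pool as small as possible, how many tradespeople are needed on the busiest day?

Early-start (B@1, D@1, C@4, A@1, E@1) gives peak 10: d1:10  d2:9  d3:5  d4:2  d5:0  d6:0  d7:0  d8:0.
Shift D→3, C→6.
Schedule B@1, D@3, C@6, A@1, E@1: d1:5  d2:4  d3:5  d4:5  d5:5  d6:2  d7:0  d8:0 — peak 5.

5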